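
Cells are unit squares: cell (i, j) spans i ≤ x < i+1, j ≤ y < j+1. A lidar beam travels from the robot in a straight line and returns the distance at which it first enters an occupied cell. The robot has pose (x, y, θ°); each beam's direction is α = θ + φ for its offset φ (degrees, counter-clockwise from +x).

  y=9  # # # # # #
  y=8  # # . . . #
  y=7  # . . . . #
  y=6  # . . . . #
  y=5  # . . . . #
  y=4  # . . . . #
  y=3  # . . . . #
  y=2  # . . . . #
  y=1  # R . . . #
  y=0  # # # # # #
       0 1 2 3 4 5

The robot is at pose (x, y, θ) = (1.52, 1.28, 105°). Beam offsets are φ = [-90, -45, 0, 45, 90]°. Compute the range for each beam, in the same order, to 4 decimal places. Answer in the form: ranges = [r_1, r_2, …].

ranges = [3.6028, 6.9600, 2.0091, 0.6004, 0.5383]

beam 1: φ=-90°, α=15°
  d=(0.9659,0.2588)  start (1,1)  tX=0.4969 tY=2.7819  stride 1/|dx|=1.0353 1/|dy|=3.8637
    cross x-line → (2,1), t=0.4969
    cross x-line → (3,1), t=1.5322
    cross x-line → (4,1), t=2.5675
    cross y-line → (4,2), t=2.7819
    cross x-line → (5,2), t=3.6028 (wall)
  → r_1 = 3.6028
beam 2: φ=-45°, α=60°
  d=(0.5000,0.8660)  start (1,1)  tX=0.9600 tY=0.8314  stride 1/|dx|=2.0000 1/|dy|=1.1547
    cross y-line → (1,2), t=0.8314
    cross x-line → (2,2), t=0.9600
    cross y-line → (2,3), t=1.9861
    cross x-line → (3,3), t=2.9600
    cross y-line → (3,4), t=3.1408
    cross y-line → (3,5), t=4.2955
    cross x-line → (4,5), t=4.9600
    cross y-line → (4,6), t=5.4502
    cross y-line → (4,7), t=6.6049
    cross x-line → (5,7), t=6.9600 (wall)
  → r_2 = 6.9600
beam 3: φ=0°, α=105°
  d=(-0.2588,0.9659)  start (1,1)  tX=2.0091 tY=0.7454  stride 1/|dx|=3.8637 1/|dy|=1.0353
    cross y-line → (1,2), t=0.7454
    cross y-line → (1,3), t=1.7807
    cross x-line → (0,3), t=2.0091 (wall)
  → r_3 = 2.0091
beam 4: φ=45°, α=150°
  d=(-0.8660,0.5000)  start (1,1)  tX=0.6004 tY=1.4400  stride 1/|dx|=1.1547 1/|dy|=2.0000
    cross x-line → (0,1), t=0.6004 (wall)
  → r_4 = 0.6004
beam 5: φ=90°, α=195°
  d=(-0.9659,-0.2588)  start (1,1)  tX=0.5383 tY=1.0818  stride 1/|dx|=1.0353 1/|dy|=3.8637
    cross x-line → (0,1), t=0.5383 (wall)
  → r_5 = 0.5383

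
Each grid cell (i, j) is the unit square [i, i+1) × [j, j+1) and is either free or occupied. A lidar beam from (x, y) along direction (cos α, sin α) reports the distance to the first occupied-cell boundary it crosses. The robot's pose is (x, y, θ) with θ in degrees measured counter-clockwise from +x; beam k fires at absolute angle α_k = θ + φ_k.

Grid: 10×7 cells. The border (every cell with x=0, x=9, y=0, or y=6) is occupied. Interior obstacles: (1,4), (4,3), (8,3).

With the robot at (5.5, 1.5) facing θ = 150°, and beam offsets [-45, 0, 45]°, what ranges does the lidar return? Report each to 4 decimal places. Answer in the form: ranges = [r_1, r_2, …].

beam 1: φ=-45°, α=105°
  d=(-0.2588,0.9659)  start (5,1)  tX=1.9319 tY=0.5176  stride 1/|dx|=3.8637 1/|dy|=1.0353
    cross y-line → (5,2), t=0.5176
    cross y-line → (5,3), t=1.5529
    cross x-line → (4,3), t=1.9319 (wall)
  → r_1 = 1.9319
beam 2: φ=0°, α=150°
  d=(-0.8660,0.5000)  start (5,1)  tX=0.5774 tY=1.0000  stride 1/|dx|=1.1547 1/|dy|=2.0000
    cross x-line → (4,1), t=0.5774
    cross y-line → (4,2), t=1.0000
    cross x-line → (3,2), t=1.7321
    cross x-line → (2,2), t=2.8868
    cross y-line → (2,3), t=3.0000
    cross x-line → (1,3), t=4.0415
    cross y-line → (1,4), t=5.0000 (wall)
  → r_2 = 5.0000
beam 3: φ=45°, α=195°
  d=(-0.9659,-0.2588)  start (5,1)  tX=0.5176 tY=1.9319  stride 1/|dx|=1.0353 1/|dy|=3.8637
    cross x-line → (4,1), t=0.5176
    cross x-line → (3,1), t=1.5529
    cross y-line → (3,0), t=1.9319 (wall)
  → r_3 = 1.9319

ranges = [1.9319, 5.0000, 1.9319]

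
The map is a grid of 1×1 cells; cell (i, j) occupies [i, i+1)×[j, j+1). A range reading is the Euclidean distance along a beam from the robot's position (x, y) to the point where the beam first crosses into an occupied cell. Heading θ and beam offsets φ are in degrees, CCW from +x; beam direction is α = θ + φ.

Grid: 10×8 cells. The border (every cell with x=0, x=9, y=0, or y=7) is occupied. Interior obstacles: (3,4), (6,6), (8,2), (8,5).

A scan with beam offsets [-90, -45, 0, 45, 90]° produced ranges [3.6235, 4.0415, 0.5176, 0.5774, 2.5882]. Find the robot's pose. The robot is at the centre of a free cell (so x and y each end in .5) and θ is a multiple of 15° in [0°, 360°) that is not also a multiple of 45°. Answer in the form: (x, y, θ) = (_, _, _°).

(x, y, θ) = (2.5, 4.5, 345°)

Enumerate (i+0.5, j+0.5, θ) over the 44 free cells and 16 admissible headings. For each, cast all 5 beams and compare to the given ranges.
  (5.5, 4.5, 255°): beam 1 = 1.5529 ≠ 3.6235 ✗
  (3.5, 6.5, 15°): beam 1 = 1.5529 ≠ 3.6235 ✗
  (1.5, 5.5, 75°): beam 1 = 1.9319 ≠ 3.6235 ✗
  (1.5, 1.5, 255°): beam 1 = 0.5176 ≠ 3.6235 ✗
  …
  (2.5, 4.5, 345°): r_1=3.6235, r_2=4.0415, r_3=0.5176, r_4=0.5774, r_5=2.5882 — all match ✓
Only this pose fits every beam.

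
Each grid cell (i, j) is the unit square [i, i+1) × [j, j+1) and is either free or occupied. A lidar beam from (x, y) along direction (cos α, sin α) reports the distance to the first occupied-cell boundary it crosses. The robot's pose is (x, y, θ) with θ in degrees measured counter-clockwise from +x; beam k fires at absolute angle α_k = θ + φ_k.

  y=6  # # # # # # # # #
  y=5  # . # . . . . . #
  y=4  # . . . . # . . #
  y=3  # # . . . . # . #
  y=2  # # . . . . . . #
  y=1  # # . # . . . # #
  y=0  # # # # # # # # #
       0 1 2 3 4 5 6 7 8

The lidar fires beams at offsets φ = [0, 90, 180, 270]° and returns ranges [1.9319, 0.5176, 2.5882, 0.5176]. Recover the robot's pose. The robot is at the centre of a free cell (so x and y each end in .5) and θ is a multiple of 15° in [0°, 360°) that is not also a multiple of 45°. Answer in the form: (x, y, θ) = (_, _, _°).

(x, y, θ) = (5.5, 5.5, 165°)

Enumerate (i+0.5, j+0.5, θ) over the 27 free cells and 16 admissible headings. For each, cast all 4 beams and compare to the given ranges.
  (5.5, 5.5, 240°): beam 1 = 0.5774 ≠ 1.9319 ✗
  (5.5, 2.5, 240°): beam 1 = 1.7321 ≠ 1.9319 ✗
  (5.5, 1.5, 345°): beam 1 = 1.5529 ≠ 1.9319 ✗
  (3.5, 4.5, 300°): beam 1 = 4.0415 ≠ 1.9319 ✗
  (1.5, 5.5, 105°): beam 1 = 0.5176 ≠ 1.9319 ✗
  …
  (5.5, 5.5, 165°): r_1=1.9319, r_2=0.5176, r_3=2.5882, r_4=0.5176 — all match ✓
No second candidate reproduces the full scan.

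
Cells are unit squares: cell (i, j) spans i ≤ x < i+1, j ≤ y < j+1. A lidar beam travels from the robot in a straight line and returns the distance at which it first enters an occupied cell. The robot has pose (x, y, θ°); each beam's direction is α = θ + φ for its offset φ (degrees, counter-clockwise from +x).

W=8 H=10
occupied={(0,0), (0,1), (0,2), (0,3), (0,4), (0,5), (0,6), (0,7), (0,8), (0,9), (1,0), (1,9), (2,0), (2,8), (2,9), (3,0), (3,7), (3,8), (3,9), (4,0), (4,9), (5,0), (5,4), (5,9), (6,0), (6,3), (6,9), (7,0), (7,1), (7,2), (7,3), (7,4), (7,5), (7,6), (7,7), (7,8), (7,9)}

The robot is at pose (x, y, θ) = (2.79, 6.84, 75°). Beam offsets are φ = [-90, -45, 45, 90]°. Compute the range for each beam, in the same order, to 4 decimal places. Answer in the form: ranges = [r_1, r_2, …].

ranges = [4.3585, 0.3200, 1.3395, 1.8531]

beam 1: φ=-90°, α=345°
  cosα=0.9659 sinα=-0.2588 | (2,6) | tMaxX 0.2174 tMaxY 3.2455 | tΔX 1.0353 tΔY 3.8637
    t=0.2174 [x] (3,6)
    t=1.2527 [x] (4,6)
    t=2.2880 [x] (5,6)
    t=3.2455 [y] (5,5)
    t=3.3232 [x] (6,5)
    t=4.3585 [x] (7,5) — stop
  → r_1 = 4.3585
beam 2: φ=-45°, α=30°
  cosα=0.8660 sinα=0.5000 | (2,6) | tMaxX 0.2425 tMaxY 0.3200 | tΔX 1.1547 tΔY 2.0000
    t=0.2425 [x] (3,6)
    t=0.3200 [y] (3,7) — stop
  → r_2 = 0.3200
beam 3: φ=45°, α=120°
  cosα=-0.5000 sinα=0.8660 | (2,6) | tMaxX 1.5800 tMaxY 0.1848 | tΔX 2.0000 tΔY 1.1547
    t=0.1848 [y] (2,7)
    t=1.3395 [y] (2,8) — stop
  → r_3 = 1.3395
beam 4: φ=90°, α=165°
  cosα=-0.9659 sinα=0.2588 | (2,6) | tMaxX 0.8179 tMaxY 0.6182 | tΔX 1.0353 tΔY 3.8637
    t=0.6182 [y] (2,7)
    t=0.8179 [x] (1,7)
    t=1.8531 [x] (0,7) — stop
  → r_4 = 1.8531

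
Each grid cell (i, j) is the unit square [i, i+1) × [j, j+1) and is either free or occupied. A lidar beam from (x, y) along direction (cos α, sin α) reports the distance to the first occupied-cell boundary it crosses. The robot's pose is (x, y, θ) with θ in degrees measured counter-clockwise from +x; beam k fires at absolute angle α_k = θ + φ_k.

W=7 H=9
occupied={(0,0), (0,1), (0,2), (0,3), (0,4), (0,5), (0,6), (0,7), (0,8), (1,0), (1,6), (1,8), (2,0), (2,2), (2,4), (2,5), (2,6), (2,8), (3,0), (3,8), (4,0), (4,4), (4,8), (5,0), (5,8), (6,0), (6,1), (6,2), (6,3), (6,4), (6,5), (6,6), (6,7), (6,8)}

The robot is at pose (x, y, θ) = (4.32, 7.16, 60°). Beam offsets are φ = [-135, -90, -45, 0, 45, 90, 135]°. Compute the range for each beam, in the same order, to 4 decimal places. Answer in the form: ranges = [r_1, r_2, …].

ranges = [2.2362, 1.9399, 1.7393, 0.9699, 0.8696, 1.6800, 1.3666]

beam 1: φ=-135°, α=285°
  d=(0.2588,-0.9659)  start (4,7)  tX=2.6273 tY=0.1656  stride 1/|dx|=3.8637 1/|dy|=1.0353
    cross y-line → (4,6), t=0.1656
    cross y-line → (4,5), t=1.2009
    cross y-line → (4,4), t=2.2362 (wall)
  → r_1 = 2.2362
beam 2: φ=-90°, α=330°
  d=(0.8660,-0.5000)  start (4,7)  tX=0.7852 tY=0.3200  stride 1/|dx|=1.1547 1/|dy|=2.0000
    cross y-line → (4,6), t=0.3200
    cross x-line → (5,6), t=0.7852
    cross x-line → (6,6), t=1.9399 (wall)
  → r_2 = 1.9399
beam 3: φ=-45°, α=15°
  d=(0.9659,0.2588)  start (4,7)  tX=0.7040 tY=3.2455  stride 1/|dx|=1.0353 1/|dy|=3.8637
    cross x-line → (5,7), t=0.7040
    cross x-line → (6,7), t=1.7393 (wall)
  → r_3 = 1.7393
beam 4: φ=0°, α=60°
  d=(0.5000,0.8660)  start (4,7)  tX=1.3600 tY=0.9699  stride 1/|dx|=2.0000 1/|dy|=1.1547
    cross y-line → (4,8), t=0.9699 (wall)
  → r_4 = 0.9699
beam 5: φ=45°, α=105°
  d=(-0.2588,0.9659)  start (4,7)  tX=1.2364 tY=0.8696  stride 1/|dx|=3.8637 1/|dy|=1.0353
    cross y-line → (4,8), t=0.8696 (wall)
  → r_5 = 0.8696
beam 6: φ=90°, α=150°
  d=(-0.8660,0.5000)  start (4,7)  tX=0.3695 tY=1.6800  stride 1/|dx|=1.1547 1/|dy|=2.0000
    cross x-line → (3,7), t=0.3695
    cross x-line → (2,7), t=1.5242
    cross y-line → (2,8), t=1.6800 (wall)
  → r_6 = 1.6800
beam 7: φ=135°, α=195°
  d=(-0.9659,-0.2588)  start (4,7)  tX=0.3313 tY=0.6182  stride 1/|dx|=1.0353 1/|dy|=3.8637
    cross x-line → (3,7), t=0.3313
    cross y-line → (3,6), t=0.6182
    cross x-line → (2,6), t=1.3666 (wall)
  → r_7 = 1.3666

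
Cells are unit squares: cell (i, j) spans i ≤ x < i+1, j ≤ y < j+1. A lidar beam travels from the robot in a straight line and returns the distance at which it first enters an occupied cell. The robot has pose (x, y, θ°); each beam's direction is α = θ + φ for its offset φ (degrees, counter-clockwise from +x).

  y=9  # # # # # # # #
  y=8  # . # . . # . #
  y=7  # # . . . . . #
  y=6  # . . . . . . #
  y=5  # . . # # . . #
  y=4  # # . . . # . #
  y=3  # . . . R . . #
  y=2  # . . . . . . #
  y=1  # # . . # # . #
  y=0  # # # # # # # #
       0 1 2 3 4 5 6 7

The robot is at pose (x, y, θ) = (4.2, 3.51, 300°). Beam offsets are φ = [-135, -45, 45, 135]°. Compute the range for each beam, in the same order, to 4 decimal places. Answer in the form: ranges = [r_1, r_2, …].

ranges = [2.2776, 2.5985, 2.8988, 1.5426]

beam 1: φ=-135°, α=165°
  cosα=-0.9659 sinα=0.2588 | (4,3) | tMaxX 0.2071 tMaxY 1.8932 | tΔX 1.0353 tΔY 3.8637
    t=0.2071 [x] (3,3)
    t=1.2423 [x] (2,3)
    t=1.8932 [y] (2,4)
    t=2.2776 [x] (1,4) — stop
  → r_1 = 2.2776
beam 2: φ=-45°, α=255°
  cosα=-0.2588 sinα=-0.9659 | (4,3) | tMaxX 0.7727 tMaxY 0.5280 | tΔX 3.8637 tΔY 1.0353
    t=0.5280 [y] (4,2)
    t=0.7727 [x] (3,2)
    t=1.5633 [y] (3,1)
    t=2.5985 [y] (3,0) — stop
  → r_2 = 2.5985
beam 3: φ=45°, α=345°
  cosα=0.9659 sinα=-0.2588 | (4,3) | tMaxX 0.8282 tMaxY 1.9705 | tΔX 1.0353 tΔY 3.8637
    t=0.8282 [x] (5,3)
    t=1.8635 [x] (6,3)
    t=1.9705 [y] (6,2)
    t=2.8988 [x] (7,2) — stop
  → r_3 = 2.8988
beam 4: φ=135°, α=75°
  cosα=0.2588 sinα=0.9659 | (4,3) | tMaxX 3.0910 tMaxY 0.5073 | tΔX 3.8637 tΔY 1.0353
    t=0.5073 [y] (4,4)
    t=1.5426 [y] (4,5) — stop
  → r_4 = 1.5426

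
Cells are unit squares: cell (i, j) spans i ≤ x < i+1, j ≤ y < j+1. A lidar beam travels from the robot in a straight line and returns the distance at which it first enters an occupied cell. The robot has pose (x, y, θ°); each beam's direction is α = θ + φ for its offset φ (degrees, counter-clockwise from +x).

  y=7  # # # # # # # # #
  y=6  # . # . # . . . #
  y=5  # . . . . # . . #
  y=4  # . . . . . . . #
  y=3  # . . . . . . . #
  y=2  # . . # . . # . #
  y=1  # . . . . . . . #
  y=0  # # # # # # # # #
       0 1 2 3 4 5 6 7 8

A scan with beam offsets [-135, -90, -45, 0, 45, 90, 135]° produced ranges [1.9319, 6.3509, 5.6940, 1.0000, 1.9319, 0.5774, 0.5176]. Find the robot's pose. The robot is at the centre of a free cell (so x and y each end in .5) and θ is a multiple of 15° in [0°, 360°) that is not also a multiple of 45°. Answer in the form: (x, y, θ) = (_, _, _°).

(x, y, θ) = (4.5, 1.5, 150°)

The pose lattice has 37·16 = 592 candidates. Test each by forward raycasting.
  (2.5, 5.5, 300°): beam 1 = 1.5529 ≠ 1.9319 ✗
  (7.5, 2.5, 15°): beam 1 = 1.7321 ≠ 1.9319 ✗
  (6.5, 6.5, 30°): beam 1 = 5.6940 ≠ 1.9319 ✗
  (1.5, 4.5, 15°): beam 1 = 1.0000 ≠ 1.9319 ✗
  …
  (4.5, 1.5, 150°): r_1=1.9319, r_2=6.3509, r_3=5.6940, r_4=1.0000, r_5=1.9319, r_6=0.5774, r_7=0.5176 — all match ✓
Only this pose fits every beam.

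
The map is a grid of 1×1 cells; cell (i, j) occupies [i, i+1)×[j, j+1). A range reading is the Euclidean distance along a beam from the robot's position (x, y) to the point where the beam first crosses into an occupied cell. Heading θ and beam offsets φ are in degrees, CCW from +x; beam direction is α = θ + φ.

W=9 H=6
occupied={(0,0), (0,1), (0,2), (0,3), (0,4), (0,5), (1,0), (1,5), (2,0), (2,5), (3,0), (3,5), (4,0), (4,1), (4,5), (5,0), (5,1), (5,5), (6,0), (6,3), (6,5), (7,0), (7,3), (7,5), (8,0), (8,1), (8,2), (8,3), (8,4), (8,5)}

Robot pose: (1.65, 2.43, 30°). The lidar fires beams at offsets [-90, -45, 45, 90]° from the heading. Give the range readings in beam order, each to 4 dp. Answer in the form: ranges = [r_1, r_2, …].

ranges = [1.6512, 2.4329, 2.6607, 1.3000]

beam 1: φ=-90°, α=300°
  direction (0.5000, -0.8660); cell (1,2); t to first gridline: x 0.7000, y 0.4965 (then +2.0000 / +1.1547)
    (1,1) via y @ 0.4965
    (2,1) via x @ 0.7000
    (2,0) via y @ 1.6512  # hit
  → r_1 = 1.6512
beam 2: φ=-45°, α=345°
  direction (0.9659, -0.2588); cell (1,2); t to first gridline: x 0.3623, y 1.6614 (then +1.0353 / +3.8637)
    (2,2) via x @ 0.3623
    (3,2) via x @ 1.3976
    (3,1) via y @ 1.6614
    (4,1) via x @ 2.4329  # hit
  → r_2 = 2.4329
beam 3: φ=45°, α=75°
  direction (0.2588, 0.9659); cell (1,2); t to first gridline: x 1.3523, y 0.5901 (then +3.8637 / +1.0353)
    (1,3) via y @ 0.5901
    (2,3) via x @ 1.3523
    (2,4) via y @ 1.6254
    (2,5) via y @ 2.6607  # hit
  → r_3 = 2.6607
beam 4: φ=90°, α=120°
  direction (-0.5000, 0.8660); cell (1,2); t to first gridline: x 1.3000, y 0.6582 (then +2.0000 / +1.1547)
    (1,3) via y @ 0.6582
    (0,3) via x @ 1.3000  # hit
  → r_4 = 1.3000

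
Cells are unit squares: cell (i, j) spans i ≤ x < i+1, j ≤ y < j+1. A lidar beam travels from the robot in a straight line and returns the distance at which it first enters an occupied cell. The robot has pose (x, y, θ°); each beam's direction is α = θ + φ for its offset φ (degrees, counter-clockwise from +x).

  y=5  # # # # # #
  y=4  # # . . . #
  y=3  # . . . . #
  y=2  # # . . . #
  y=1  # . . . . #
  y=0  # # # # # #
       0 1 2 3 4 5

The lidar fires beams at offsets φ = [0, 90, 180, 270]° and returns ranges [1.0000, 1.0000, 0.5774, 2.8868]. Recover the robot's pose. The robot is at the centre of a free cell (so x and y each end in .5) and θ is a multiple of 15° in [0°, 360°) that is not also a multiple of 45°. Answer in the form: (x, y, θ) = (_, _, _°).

Enumerate (i+0.5, j+0.5, θ) over the 14 free cells and 16 admissible headings. For each, cast all 4 beams and compare to the given ranges.
  (4.5, 4.5, 15°): beam 1 = 0.5176 ≠ 1.0000 ✗
  (2.5, 1.5, 195°): beam 1 = 1.5529 ≠ 1.0000 ✗
  (2.5, 4.5, 30°): beam 2 = 0.5774 ≠ 1.0000 ✗
  (3.5, 3.5, 255°): beam 1 = 2.5882 ≠ 1.0000 ✗
  …
  (2.5, 1.5, 120°): r_1=1.0000, r_2=1.0000, r_3=0.5774, r_4=2.8868 — all match ✓
No second candidate reproduces the full scan.

(x, y, θ) = (2.5, 1.5, 120°)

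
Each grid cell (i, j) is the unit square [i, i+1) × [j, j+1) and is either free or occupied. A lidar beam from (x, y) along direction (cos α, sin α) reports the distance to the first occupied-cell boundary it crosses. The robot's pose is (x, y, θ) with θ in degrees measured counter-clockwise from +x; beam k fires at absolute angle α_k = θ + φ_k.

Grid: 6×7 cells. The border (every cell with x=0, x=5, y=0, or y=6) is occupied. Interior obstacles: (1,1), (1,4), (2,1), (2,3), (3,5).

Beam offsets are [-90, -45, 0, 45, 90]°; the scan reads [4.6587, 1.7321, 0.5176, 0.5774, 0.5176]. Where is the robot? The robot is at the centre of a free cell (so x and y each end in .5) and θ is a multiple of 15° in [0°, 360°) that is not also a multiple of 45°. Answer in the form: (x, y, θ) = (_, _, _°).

(x, y, θ) = (3.5, 1.5, 165°)

The pose lattice has 15·16 = 240 candidates. Test each by forward raycasting.
  (2.5, 4.5, 255°): beam 1 = 0.5176 ≠ 4.6587 ✗
  (3.5, 2.5, 195°): beam 1 = 3.6235 ≠ 4.6587 ✗
  (2.5, 2.5, 30°): beam 1 = 0.5774 ≠ 4.6587 ✗
  …
  (3.5, 1.5, 165°): r_1=4.6587, r_2=1.7321, r_3=0.5176, r_4=0.5774, r_5=0.5176 — all match ✓
No second candidate reproduces the full scan.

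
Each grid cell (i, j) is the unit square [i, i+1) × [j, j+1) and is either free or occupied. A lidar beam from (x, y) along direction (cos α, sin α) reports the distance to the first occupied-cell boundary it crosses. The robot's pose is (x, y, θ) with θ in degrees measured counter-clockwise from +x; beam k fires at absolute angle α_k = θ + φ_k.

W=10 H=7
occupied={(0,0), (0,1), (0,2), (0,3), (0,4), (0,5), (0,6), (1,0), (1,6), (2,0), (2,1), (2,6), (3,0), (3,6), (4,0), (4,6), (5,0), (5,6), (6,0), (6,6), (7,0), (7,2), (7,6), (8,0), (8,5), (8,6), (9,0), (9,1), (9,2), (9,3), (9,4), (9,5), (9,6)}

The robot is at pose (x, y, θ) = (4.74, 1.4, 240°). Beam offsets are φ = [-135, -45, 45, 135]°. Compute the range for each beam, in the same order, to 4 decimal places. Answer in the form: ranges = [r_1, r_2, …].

ranges = [4.7623, 1.5455, 0.4141, 2.3397]

beam 1: φ=-135°, α=105°
  direction (-0.2588, 0.9659); cell (4,1); t to first gridline: x 2.8591, y 0.6212 (then +3.8637 / +1.0353)
    (4,2) via y @ 0.6212
    (4,3) via y @ 1.6564
    (4,4) via y @ 2.6917
    (3,4) via x @ 2.8591
    (3,5) via y @ 3.7270
    (3,6) via y @ 4.7623  # hit
  → r_1 = 4.7623
beam 2: φ=-45°, α=195°
  direction (-0.9659, -0.2588); cell (4,1); t to first gridline: x 0.7661, y 1.5455 (then +1.0353 / +3.8637)
    (3,1) via x @ 0.7661
    (3,0) via y @ 1.5455  # hit
  → r_2 = 1.5455
beam 3: φ=45°, α=285°
  direction (0.2588, -0.9659); cell (4,1); t to first gridline: x 1.0046, y 0.4141 (then +3.8637 / +1.0353)
    (4,0) via y @ 0.4141  # hit
  → r_3 = 0.4141
beam 4: φ=135°, α=15°
  direction (0.9659, 0.2588); cell (4,1); t to first gridline: x 0.2692, y 2.3182 (then +1.0353 / +3.8637)
    (5,1) via x @ 0.2692
    (6,1) via x @ 1.3044
    (6,2) via y @ 2.3182
    (7,2) via x @ 2.3397  # hit
  → r_4 = 2.3397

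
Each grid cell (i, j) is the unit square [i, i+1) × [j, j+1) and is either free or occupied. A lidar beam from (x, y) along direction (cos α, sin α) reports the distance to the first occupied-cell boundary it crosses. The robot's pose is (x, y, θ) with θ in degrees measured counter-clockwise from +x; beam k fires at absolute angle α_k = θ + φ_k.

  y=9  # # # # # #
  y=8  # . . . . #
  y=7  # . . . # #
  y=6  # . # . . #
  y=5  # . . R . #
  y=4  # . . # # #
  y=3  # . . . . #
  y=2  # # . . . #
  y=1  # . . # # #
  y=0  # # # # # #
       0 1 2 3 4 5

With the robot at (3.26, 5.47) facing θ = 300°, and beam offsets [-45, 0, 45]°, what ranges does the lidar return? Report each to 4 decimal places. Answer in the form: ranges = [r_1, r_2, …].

beam 1: φ=-45°, α=255°
  cosα=-0.2588 sinα=-0.9659 | (3,5) | tMaxX 1.0046 tMaxY 0.4866 | tΔX 3.8637 tΔY 1.0353
    t=0.4866 [y] (3,4) — stop
  → r_1 = 0.4866
beam 2: φ=0°, α=300°
  cosα=0.5000 sinα=-0.8660 | (3,5) | tMaxX 1.4800 tMaxY 0.5427 | tΔX 2.0000 tΔY 1.1547
    t=0.5427 [y] (3,4) — stop
  → r_2 = 0.5427
beam 3: φ=45°, α=345°
  cosα=0.9659 sinα=-0.2588 | (3,5) | tMaxX 0.7661 tMaxY 1.8159 | tΔX 1.0353 tΔY 3.8637
    t=0.7661 [x] (4,5)
    t=1.8014 [x] (5,5) — stop
  → r_3 = 1.8014

ranges = [0.4866, 0.5427, 1.8014]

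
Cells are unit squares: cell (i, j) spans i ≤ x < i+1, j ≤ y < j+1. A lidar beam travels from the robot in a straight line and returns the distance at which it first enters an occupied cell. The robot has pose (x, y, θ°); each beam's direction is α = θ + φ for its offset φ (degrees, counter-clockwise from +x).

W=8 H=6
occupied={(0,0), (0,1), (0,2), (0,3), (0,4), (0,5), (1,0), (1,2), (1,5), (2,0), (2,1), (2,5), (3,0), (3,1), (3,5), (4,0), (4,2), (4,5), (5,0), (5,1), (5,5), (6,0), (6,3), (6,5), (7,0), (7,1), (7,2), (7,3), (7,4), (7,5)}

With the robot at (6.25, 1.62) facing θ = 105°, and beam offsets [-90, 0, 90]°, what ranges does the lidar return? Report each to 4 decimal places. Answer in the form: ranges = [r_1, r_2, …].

beam 1: φ=-90°, α=15°
  dir = (cos 15°, sin 15°) = (0.9659, 0.2588); from cell (6,1)
  next x-line at t=0.7765, next y-line at t=1.4682; Δt_x=1.0353, Δt_y=3.8637
    x: enter (7,1) at t=0.7765 ← occupied
  → r_1 = 0.7765
beam 2: φ=0°, α=105°
  dir = (cos 105°, sin 105°) = (-0.2588, 0.9659); from cell (6,1)
  next x-line at t=0.9659, next y-line at t=0.3934; Δt_x=3.8637, Δt_y=1.0353
    y: enter (6,2) at t=0.3934
    x: enter (5,2) at t=0.9659
    y: enter (5,3) at t=1.4287
    y: enter (5,4) at t=2.4640
    y: enter (5,5) at t=3.4992 ← occupied
  → r_2 = 3.4992
beam 3: φ=90°, α=195°
  dir = (cos 195°, sin 195°) = (-0.9659, -0.2588); from cell (6,1)
  next x-line at t=0.2588, next y-line at t=2.3955; Δt_x=1.0353, Δt_y=3.8637
    x: enter (5,1) at t=0.2588 ← occupied
  → r_3 = 0.2588

ranges = [0.7765, 3.4992, 0.2588]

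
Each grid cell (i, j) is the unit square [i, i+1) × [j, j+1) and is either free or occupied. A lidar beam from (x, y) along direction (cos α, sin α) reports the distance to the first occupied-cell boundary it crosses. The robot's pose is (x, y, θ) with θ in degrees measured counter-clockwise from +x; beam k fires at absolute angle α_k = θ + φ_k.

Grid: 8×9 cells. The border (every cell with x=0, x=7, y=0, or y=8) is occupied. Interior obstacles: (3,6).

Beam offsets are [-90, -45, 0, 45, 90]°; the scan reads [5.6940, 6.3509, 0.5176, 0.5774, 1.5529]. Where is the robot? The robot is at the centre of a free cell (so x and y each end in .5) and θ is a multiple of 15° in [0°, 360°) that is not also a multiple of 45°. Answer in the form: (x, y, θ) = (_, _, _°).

Candidates: 41 free-cell centres × 16 headings = 656 poses. Raycast each; keep the one whose scan matches to 4 dp.
  (5.5, 7.5, 60°): beam 1 = 1.7321 ≠ 5.6940 ✗
  (4.5, 5.5, 240°): beam 1 = 1.0000 ≠ 5.6940 ✗
  (2.5, 4.5, 345°): beam 1 = 3.6235 ≠ 5.6940 ✗
  (6.5, 6.5, 285°): beam 3 = 1.9319 ≠ 0.5176 ✗
  …
  (2.5, 6.5, 345°): r_1=5.6940, r_2=6.3509, r_3=0.5176, r_4=0.5774, r_5=1.5529 — all match ✓
No second candidate reproduces the full scan.

(x, y, θ) = (2.5, 6.5, 345°)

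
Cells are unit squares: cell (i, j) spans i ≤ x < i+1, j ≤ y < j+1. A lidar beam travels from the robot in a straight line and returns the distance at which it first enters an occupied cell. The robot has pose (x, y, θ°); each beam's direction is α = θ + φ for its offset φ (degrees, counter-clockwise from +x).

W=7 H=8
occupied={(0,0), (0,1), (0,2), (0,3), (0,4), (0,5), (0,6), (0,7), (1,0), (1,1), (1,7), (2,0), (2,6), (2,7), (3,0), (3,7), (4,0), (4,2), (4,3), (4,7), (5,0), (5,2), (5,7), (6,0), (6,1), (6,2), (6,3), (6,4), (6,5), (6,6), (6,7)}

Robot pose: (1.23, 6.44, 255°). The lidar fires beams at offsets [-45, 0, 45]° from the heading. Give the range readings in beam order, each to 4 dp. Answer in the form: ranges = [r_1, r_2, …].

beam 1: φ=-45°, α=210°
  direction (-0.8660, -0.5000); cell (1,6); t to first gridline: x 0.2656, y 0.8800 (then +1.1547 / +2.0000)
    (0,6) via x @ 0.2656  # hit
  → r_1 = 0.2656
beam 2: φ=0°, α=255°
  direction (-0.2588, -0.9659); cell (1,6); t to first gridline: x 0.8887, y 0.4555 (then +3.8637 / +1.0353)
    (1,5) via y @ 0.4555
    (0,5) via x @ 0.8887  # hit
  → r_2 = 0.8887
beam 3: φ=45°, α=300°
  direction (0.5000, -0.8660); cell (1,6); t to first gridline: x 1.5400, y 0.5081 (then +2.0000 / +1.1547)
    (1,5) via y @ 0.5081
    (2,5) via x @ 1.5400
    (2,4) via y @ 1.6628
    (2,3) via y @ 2.8175
    (3,3) via x @ 3.5400
    (3,2) via y @ 3.9722
    (3,1) via y @ 5.1269
    (4,1) via x @ 5.5400
    (4,0) via y @ 6.2816  # hit
  → r_3 = 6.2816

ranges = [0.2656, 0.8887, 6.2816]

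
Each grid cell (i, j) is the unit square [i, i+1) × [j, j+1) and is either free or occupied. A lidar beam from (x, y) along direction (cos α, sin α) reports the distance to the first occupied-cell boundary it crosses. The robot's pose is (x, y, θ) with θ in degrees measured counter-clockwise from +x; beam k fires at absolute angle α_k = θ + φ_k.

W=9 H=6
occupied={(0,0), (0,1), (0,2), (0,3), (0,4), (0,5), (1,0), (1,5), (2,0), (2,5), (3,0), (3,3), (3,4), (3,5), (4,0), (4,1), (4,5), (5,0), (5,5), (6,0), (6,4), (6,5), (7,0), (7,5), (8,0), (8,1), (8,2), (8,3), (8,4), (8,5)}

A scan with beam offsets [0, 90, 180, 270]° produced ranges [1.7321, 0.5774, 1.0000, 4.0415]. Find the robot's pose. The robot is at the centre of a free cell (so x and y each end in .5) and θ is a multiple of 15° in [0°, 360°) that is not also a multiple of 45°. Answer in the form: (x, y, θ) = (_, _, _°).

(x, y, θ) = (7.5, 2.5, 240°)

The pose lattice has 24·16 = 384 candidates. Test each by forward raycasting.
  (5.5, 1.5, 150°): beam 1 = 0.5774 ≠ 1.7321 ✗
  (5.5, 4.5, 285°): beam 1 = 3.6235 ≠ 1.7321 ✗
  (4.5, 2.5, 150°): beam 1 = 1.0000 ≠ 1.7321 ✗
  (3.5, 2.5, 285°): beam 1 = 1.5529 ≠ 1.7321 ✗
  (5.5, 2.5, 60°): beam 2 = 1.7321 ≠ 0.5774 ✗
  …
  (7.5, 2.5, 240°): r_1=1.7321, r_2=0.5774, r_3=1.0000, r_4=4.0415 — all match ✓
Unique over the lattice → pose = (7.5, 2.5, 240°).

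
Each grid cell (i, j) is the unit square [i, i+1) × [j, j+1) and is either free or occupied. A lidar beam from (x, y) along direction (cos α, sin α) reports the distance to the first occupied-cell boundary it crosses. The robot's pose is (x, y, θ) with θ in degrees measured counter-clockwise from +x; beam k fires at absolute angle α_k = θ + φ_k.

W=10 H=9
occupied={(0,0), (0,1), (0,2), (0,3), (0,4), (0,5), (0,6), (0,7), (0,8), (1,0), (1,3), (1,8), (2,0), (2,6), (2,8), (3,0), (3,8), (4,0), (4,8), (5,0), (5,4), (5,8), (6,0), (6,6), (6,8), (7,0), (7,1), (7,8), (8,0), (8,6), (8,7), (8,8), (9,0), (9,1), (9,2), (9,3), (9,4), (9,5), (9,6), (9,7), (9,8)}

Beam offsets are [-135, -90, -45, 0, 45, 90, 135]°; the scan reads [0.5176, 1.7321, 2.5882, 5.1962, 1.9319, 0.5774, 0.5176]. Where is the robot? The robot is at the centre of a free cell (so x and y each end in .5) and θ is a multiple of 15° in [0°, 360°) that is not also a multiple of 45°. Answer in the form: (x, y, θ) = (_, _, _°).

Enumerate (i+0.5, j+0.5, θ) over the 49 free cells and 16 admissible headings. For each, cast all 7 beams and compare to the given ranges.
  (1.5, 6.5, 300°): beam 2 = 0.5774 ≠ 1.7321 ✗
  (5.5, 6.5, 255°): beam 1 = 1.7321 ≠ 0.5176 ✗
  (6.5, 4.5, 120°): beam 1 = 2.5882 ≠ 0.5176 ✗
  (1.5, 1.5, 105°): beam 1 = 1.0000 ≠ 0.5176 ✗
  (5.5, 5.5, 240°): beam 1 = 2.5882 ≠ 0.5176 ✗
  …
  (8.5, 5.5, 240°): r_1=0.5176, r_2=1.7321, r_3=2.5882, r_4=5.1962, r_5=1.9319, r_6=0.5774, r_7=0.5176 — all match ✓
No second candidate reproduces the full scan.

(x, y, θ) = (8.5, 5.5, 240°)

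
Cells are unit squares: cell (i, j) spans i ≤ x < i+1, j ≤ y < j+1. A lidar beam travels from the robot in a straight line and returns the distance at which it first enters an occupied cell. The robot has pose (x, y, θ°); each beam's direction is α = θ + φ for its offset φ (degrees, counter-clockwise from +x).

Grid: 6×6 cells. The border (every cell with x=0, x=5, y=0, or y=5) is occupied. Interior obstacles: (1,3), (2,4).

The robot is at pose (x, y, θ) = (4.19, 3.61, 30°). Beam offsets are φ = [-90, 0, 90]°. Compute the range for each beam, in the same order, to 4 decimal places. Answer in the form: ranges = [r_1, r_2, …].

beam 1: φ=-90°, α=300°
  cosα=0.5000 sinα=-0.8660 | (4,3) | tMaxX 1.6200 tMaxY 0.7044 | tΔX 2.0000 tΔY 1.1547
    t=0.7044 [y] (4,2)
    t=1.6200 [x] (5,2) — stop
  → r_1 = 1.6200
beam 2: φ=0°, α=30°
  cosα=0.8660 sinα=0.5000 | (4,3) | tMaxX 0.9353 tMaxY 0.7800 | tΔX 1.1547 tΔY 2.0000
    t=0.7800 [y] (4,4)
    t=0.9353 [x] (5,4) — stop
  → r_2 = 0.9353
beam 3: φ=90°, α=120°
  cosα=-0.5000 sinα=0.8660 | (4,3) | tMaxX 0.3800 tMaxY 0.4503 | tΔX 2.0000 tΔY 1.1547
    t=0.3800 [x] (3,3)
    t=0.4503 [y] (3,4)
    t=1.6050 [y] (3,5) — stop
  → r_3 = 1.6050

ranges = [1.6200, 0.9353, 1.6050]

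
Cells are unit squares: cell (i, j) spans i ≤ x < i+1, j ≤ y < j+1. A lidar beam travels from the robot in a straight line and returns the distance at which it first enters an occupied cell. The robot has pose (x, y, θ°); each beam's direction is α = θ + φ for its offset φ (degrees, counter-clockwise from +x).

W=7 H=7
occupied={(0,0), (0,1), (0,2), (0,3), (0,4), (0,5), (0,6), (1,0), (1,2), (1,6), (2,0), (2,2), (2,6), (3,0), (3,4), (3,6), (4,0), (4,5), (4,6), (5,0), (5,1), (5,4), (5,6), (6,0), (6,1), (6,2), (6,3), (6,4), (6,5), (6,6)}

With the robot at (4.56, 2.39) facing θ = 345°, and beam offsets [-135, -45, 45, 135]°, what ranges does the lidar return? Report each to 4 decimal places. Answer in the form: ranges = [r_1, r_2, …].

ranges = [2.7800, 0.8800, 1.6628, 1.8591]

beam 1: φ=-135°, α=210°
  d=(-0.8660,-0.5000)  start (4,2)  tX=0.6466 tY=0.7800  stride 1/|dx|=1.1547 1/|dy|=2.0000
    cross x-line → (3,2), t=0.6466
    cross y-line → (3,1), t=0.7800
    cross x-line → (2,1), t=1.8013
    cross y-line → (2,0), t=2.7800 (wall)
  → r_1 = 2.7800
beam 2: φ=-45°, α=300°
  d=(0.5000,-0.8660)  start (4,2)  tX=0.8800 tY=0.4503  stride 1/|dx|=2.0000 1/|dy|=1.1547
    cross y-line → (4,1), t=0.4503
    cross x-line → (5,1), t=0.8800 (wall)
  → r_2 = 0.8800
beam 3: φ=45°, α=30°
  d=(0.8660,0.5000)  start (4,2)  tX=0.5081 tY=1.2200  stride 1/|dx|=1.1547 1/|dy|=2.0000
    cross x-line → (5,2), t=0.5081
    cross y-line → (5,3), t=1.2200
    cross x-line → (6,3), t=1.6628 (wall)
  → r_3 = 1.6628
beam 4: φ=135°, α=120°
  d=(-0.5000,0.8660)  start (4,2)  tX=1.1200 tY=0.7044  stride 1/|dx|=2.0000 1/|dy|=1.1547
    cross y-line → (4,3), t=0.7044
    cross x-line → (3,3), t=1.1200
    cross y-line → (3,4), t=1.8591 (wall)
  → r_4 = 1.8591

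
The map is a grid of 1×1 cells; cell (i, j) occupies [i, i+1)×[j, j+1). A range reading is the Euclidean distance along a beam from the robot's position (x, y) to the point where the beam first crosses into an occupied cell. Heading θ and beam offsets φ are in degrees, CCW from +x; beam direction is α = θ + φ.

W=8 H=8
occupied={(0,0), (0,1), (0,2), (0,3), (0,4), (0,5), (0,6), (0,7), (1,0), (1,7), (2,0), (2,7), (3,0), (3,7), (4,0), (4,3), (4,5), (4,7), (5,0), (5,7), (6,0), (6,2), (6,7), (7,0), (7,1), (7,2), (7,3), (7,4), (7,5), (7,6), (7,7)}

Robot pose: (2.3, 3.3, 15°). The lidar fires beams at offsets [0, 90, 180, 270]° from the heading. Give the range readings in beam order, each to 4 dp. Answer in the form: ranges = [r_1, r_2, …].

beam 1: φ=0°, α=15°
  cosα=0.9659 sinα=0.2588 | (2,3) | tMaxX 0.7247 tMaxY 2.7046 | tΔX 1.0353 tΔY 3.8637
    t=0.7247 [x] (3,3)
    t=1.7600 [x] (4,3) — stop
  → r_1 = 1.7600
beam 2: φ=90°, α=105°
  cosα=-0.2588 sinα=0.9659 | (2,3) | tMaxX 1.1591 tMaxY 0.7247 | tΔX 3.8637 tΔY 1.0353
    t=0.7247 [y] (2,4)
    t=1.1591 [x] (1,4)
    t=1.7600 [y] (1,5)
    t=2.7952 [y] (1,6)
    t=3.8305 [y] (1,7) — stop
  → r_2 = 3.8305
beam 3: φ=180°, α=195°
  cosα=-0.9659 sinα=-0.2588 | (2,3) | tMaxX 0.3106 tMaxY 1.1591 | tΔX 1.0353 tΔY 3.8637
    t=0.3106 [x] (1,3)
    t=1.1591 [y] (1,2)
    t=1.3459 [x] (0,2) — stop
  → r_3 = 1.3459
beam 4: φ=270°, α=285°
  cosα=0.2588 sinα=-0.9659 | (2,3) | tMaxX 2.7046 tMaxY 0.3106 | tΔX 3.8637 tΔY 1.0353
    t=0.3106 [y] (2,2)
    t=1.3459 [y] (2,1)
    t=2.3811 [y] (2,0) — stop
  → r_4 = 2.3811

ranges = [1.7600, 3.8305, 1.3459, 2.3811]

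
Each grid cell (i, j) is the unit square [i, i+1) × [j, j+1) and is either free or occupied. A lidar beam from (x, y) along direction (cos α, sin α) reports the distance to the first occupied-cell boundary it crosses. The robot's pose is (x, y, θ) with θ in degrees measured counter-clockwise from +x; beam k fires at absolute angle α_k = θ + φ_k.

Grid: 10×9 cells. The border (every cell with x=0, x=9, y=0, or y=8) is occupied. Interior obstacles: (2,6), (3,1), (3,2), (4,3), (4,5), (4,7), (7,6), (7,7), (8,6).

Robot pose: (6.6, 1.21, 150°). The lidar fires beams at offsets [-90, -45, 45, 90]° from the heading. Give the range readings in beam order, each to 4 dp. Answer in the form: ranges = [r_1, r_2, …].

beam 1: φ=-90°, α=60°
  d=(0.5000,0.8660)  start (6,1)  tX=0.8000 tY=0.9122  stride 1/|dx|=2.0000 1/|dy|=1.1547
    cross x-line → (7,1), t=0.8000
    cross y-line → (7,2), t=0.9122
    cross y-line → (7,3), t=2.0669
    cross x-line → (8,3), t=2.8000
    cross y-line → (8,4), t=3.2216
    cross y-line → (8,5), t=4.3763
    cross x-line → (9,5), t=4.8000 (wall)
  → r_1 = 4.8000
beam 2: φ=-45°, α=105°
  d=(-0.2588,0.9659)  start (6,1)  tX=2.3182 tY=0.8179  stride 1/|dx|=3.8637 1/|dy|=1.0353
    cross y-line → (6,2), t=0.8179
    cross y-line → (6,3), t=1.8531
    cross x-line → (5,3), t=2.3182
    cross y-line → (5,4), t=2.8884
    cross y-line → (5,5), t=3.9237
    cross y-line → (5,6), t=4.9590
    cross y-line → (5,7), t=5.9942
    cross x-line → (4,7), t=6.1819 (wall)
  → r_2 = 6.1819
beam 3: φ=45°, α=195°
  d=(-0.9659,-0.2588)  start (6,1)  tX=0.6212 tY=0.8114  stride 1/|dx|=1.0353 1/|dy|=3.8637
    cross x-line → (5,1), t=0.6212
    cross y-line → (5,0), t=0.8114 (wall)
  → r_3 = 0.8114
beam 4: φ=90°, α=240°
  d=(-0.5000,-0.8660)  start (6,1)  tX=1.2000 tY=0.2425  stride 1/|dx|=2.0000 1/|dy|=1.1547
    cross y-line → (6,0), t=0.2425 (wall)
  → r_4 = 0.2425

ranges = [4.8000, 6.1819, 0.8114, 0.2425]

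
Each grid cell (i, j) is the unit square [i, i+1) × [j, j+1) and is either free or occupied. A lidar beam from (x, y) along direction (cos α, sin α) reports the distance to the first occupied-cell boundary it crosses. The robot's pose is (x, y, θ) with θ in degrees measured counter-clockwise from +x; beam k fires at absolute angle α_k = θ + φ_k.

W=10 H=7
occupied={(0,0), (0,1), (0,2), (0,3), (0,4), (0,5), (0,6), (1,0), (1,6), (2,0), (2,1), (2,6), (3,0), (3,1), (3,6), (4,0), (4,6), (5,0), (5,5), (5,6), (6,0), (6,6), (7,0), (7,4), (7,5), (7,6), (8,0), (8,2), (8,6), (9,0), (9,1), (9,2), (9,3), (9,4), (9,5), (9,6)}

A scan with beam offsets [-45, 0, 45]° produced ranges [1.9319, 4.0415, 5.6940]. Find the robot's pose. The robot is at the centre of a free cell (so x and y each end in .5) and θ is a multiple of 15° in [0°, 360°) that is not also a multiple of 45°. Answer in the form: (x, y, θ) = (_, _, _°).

The pose lattice has 34·16 = 544 candidates. Test each by forward raycasting.
  (1.5, 1.5, 240°): beam 1 = 0.5176 ≠ 1.9319 ✗
  (5.5, 2.5, 330°): beam 1 = 1.5529 ≠ 1.9319 ✗
  (3.5, 2.5, 300°): beam 1 = 0.5176 ≠ 1.9319 ✗
  …
  (1.5, 5.5, 300°): r_1=1.9319, r_2=4.0415, r_3=5.6940 — all match ✓
No second candidate reproduces the full scan.

(x, y, θ) = (1.5, 5.5, 300°)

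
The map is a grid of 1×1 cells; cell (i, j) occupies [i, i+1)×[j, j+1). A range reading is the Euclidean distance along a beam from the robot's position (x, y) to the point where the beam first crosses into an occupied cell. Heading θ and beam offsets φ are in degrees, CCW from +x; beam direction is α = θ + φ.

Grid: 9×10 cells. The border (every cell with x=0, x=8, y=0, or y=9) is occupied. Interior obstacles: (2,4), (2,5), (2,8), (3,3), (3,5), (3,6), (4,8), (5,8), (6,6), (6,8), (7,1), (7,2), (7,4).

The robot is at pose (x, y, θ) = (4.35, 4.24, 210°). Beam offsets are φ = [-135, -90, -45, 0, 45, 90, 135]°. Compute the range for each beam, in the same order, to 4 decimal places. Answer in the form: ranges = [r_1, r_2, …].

beam 1: φ=-135°, α=75°
  d=(0.2588,0.9659)  start (4,4)  tX=2.5114 tY=0.7868  stride 1/|dx|=3.8637 1/|dy|=1.0353
    cross y-line → (4,5), t=0.7868
    cross y-line → (4,6), t=1.8221
    cross x-line → (5,6), t=2.5114
    cross y-line → (5,7), t=2.8574
    cross y-line → (5,8), t=3.8926 (wall)
  → r_1 = 3.8926
beam 2: φ=-90°, α=120°
  d=(-0.5000,0.8660)  start (4,4)  tX=0.7000 tY=0.8776  stride 1/|dx|=2.0000 1/|dy|=1.1547
    cross x-line → (3,4), t=0.7000
    cross y-line → (3,5), t=0.8776 (wall)
  → r_2 = 0.8776
beam 3: φ=-45°, α=165°
  d=(-0.9659,0.2588)  start (4,4)  tX=0.3623 tY=2.9364  stride 1/|dx|=1.0353 1/|dy|=3.8637
    cross x-line → (3,4), t=0.3623
    cross x-line → (2,4), t=1.3976 (wall)
  → r_3 = 1.3976
beam 4: φ=0°, α=210°
  d=(-0.8660,-0.5000)  start (4,4)  tX=0.4041 tY=0.4800  stride 1/|dx|=1.1547 1/|dy|=2.0000
    cross x-line → (3,4), t=0.4041
    cross y-line → (3,3), t=0.4800 (wall)
  → r_4 = 0.4800
beam 5: φ=45°, α=255°
  d=(-0.2588,-0.9659)  start (4,4)  tX=1.3523 tY=0.2485  stride 1/|dx|=3.8637 1/|dy|=1.0353
    cross y-line → (4,3), t=0.2485
    cross y-line → (4,2), t=1.2837
    cross x-line → (3,2), t=1.3523
    cross y-line → (3,1), t=2.3190
    cross y-line → (3,0), t=3.3543 (wall)
  → r_5 = 3.3543
beam 6: φ=90°, α=300°
  d=(0.5000,-0.8660)  start (4,4)  tX=1.3000 tY=0.2771  stride 1/|dx|=2.0000 1/|dy|=1.1547
    cross y-line → (4,3), t=0.2771
    cross x-line → (5,3), t=1.3000
    cross y-line → (5,2), t=1.4318
    cross y-line → (5,1), t=2.5865
    cross x-line → (6,1), t=3.3000
    cross y-line → (6,0), t=3.7412 (wall)
  → r_6 = 3.7412
beam 7: φ=135°, α=345°
  d=(0.9659,-0.2588)  start (4,4)  tX=0.6729 tY=0.9273  stride 1/|dx|=1.0353 1/|dy|=3.8637
    cross x-line → (5,4), t=0.6729
    cross y-line → (5,3), t=0.9273
    cross x-line → (6,3), t=1.7082
    cross x-line → (7,3), t=2.7435
    cross x-line → (8,3), t=3.7788 (wall)
  → r_7 = 3.7788

ranges = [3.8926, 0.8776, 1.3976, 0.4800, 3.3543, 3.7412, 3.7788]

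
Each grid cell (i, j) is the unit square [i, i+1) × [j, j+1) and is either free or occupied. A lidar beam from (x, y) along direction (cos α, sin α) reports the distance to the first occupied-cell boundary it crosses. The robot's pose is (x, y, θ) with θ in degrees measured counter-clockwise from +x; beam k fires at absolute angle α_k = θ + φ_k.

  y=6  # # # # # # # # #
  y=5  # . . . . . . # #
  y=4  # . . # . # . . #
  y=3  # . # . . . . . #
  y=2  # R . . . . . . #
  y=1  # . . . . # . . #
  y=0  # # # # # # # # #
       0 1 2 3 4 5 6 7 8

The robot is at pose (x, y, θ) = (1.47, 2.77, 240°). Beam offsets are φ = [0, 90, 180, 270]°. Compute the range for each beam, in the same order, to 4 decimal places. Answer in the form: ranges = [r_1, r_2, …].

ranges = [0.9400, 3.5400, 1.0600, 0.5427]

beam 1: φ=0°, α=240°
  direction (-0.5000, -0.8660); cell (1,2); t to first gridline: x 0.9400, y 0.8891 (then +2.0000 / +1.1547)
    (1,1) via y @ 0.8891
    (0,1) via x @ 0.9400  # hit
  → r_1 = 0.9400
beam 2: φ=90°, α=330°
  direction (0.8660, -0.5000); cell (1,2); t to first gridline: x 0.6120, y 1.5400 (then +1.1547 / +2.0000)
    (2,2) via x @ 0.6120
    (2,1) via y @ 1.5400
    (3,1) via x @ 1.7667
    (4,1) via x @ 2.9214
    (4,0) via y @ 3.5400  # hit
  → r_2 = 3.5400
beam 3: φ=180°, α=60°
  direction (0.5000, 0.8660); cell (1,2); t to first gridline: x 1.0600, y 0.2656 (then +2.0000 / +1.1547)
    (1,3) via y @ 0.2656
    (2,3) via x @ 1.0600  # hit
  → r_3 = 1.0600
beam 4: φ=270°, α=150°
  direction (-0.8660, 0.5000); cell (1,2); t to first gridline: x 0.5427, y 0.4600 (then +1.1547 / +2.0000)
    (1,3) via y @ 0.4600
    (0,3) via x @ 0.5427  # hit
  → r_4 = 0.5427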